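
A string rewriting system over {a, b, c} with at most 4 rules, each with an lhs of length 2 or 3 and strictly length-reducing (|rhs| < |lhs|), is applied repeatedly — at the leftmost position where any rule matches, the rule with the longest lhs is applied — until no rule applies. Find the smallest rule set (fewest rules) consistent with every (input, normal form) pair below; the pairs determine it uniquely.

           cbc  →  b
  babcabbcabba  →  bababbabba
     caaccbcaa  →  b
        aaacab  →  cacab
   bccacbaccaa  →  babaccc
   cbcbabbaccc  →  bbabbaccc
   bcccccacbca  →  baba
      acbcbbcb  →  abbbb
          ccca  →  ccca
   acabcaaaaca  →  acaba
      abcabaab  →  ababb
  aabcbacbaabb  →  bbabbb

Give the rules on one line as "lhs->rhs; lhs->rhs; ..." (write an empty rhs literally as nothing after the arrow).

  | cbc => bc => b
  | babcabbcabba => bababbcabba => bababbabba
  | caaccbcaa => ccccbcaa => cccbcaa => ccbcaa => cbcaa => bcaa => baa => bc => b
  | aaacab => cacab

aa->c; bc->b; cb->b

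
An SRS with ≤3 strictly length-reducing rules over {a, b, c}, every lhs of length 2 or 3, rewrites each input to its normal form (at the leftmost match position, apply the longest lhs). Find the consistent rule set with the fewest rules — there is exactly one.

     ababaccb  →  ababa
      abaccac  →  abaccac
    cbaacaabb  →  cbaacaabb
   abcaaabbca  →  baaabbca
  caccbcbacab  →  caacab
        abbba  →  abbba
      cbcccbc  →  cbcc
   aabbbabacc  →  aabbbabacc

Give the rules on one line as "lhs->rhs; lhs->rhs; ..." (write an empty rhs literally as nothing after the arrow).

  | ababaccb => ababa
  | abaccac
  | cbaacaabb
  | abcaaabbca => baaabbca

abc->b; acb->a; ccb->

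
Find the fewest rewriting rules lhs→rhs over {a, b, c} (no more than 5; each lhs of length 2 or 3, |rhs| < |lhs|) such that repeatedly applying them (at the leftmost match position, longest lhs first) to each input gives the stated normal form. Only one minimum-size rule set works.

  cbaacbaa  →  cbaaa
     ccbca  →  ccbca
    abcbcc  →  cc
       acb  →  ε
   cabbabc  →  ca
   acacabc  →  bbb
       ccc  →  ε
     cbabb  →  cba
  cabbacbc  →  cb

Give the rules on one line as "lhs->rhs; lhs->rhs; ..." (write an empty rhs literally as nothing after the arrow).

ab->a; ac->b; acb->; ccc->

  | cbaacbaa => cbaaa
  | ccbca
  | abcbcc => acbcc => cc
  | acb => ε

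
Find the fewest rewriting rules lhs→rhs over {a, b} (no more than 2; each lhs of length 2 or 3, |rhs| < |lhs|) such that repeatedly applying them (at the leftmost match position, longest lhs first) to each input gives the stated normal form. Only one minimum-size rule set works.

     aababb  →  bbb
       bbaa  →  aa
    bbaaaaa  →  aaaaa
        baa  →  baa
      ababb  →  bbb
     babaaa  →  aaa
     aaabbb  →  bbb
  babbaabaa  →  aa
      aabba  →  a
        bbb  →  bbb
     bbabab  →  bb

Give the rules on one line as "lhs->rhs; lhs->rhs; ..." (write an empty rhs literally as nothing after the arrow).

  | aababb => ababb => babb => bbb
  | bbaa => aa
  | bbaaaaa => aaaaa
  | baa

ab->b; bba->a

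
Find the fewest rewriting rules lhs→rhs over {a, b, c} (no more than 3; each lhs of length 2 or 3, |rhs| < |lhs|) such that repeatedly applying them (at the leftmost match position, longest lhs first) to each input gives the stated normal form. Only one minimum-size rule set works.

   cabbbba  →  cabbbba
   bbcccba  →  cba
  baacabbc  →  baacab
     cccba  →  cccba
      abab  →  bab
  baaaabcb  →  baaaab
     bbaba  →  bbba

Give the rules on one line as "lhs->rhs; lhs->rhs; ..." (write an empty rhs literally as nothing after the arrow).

  | cabbbba
  | bbcccba => bccba => cba
  | baacabbc => baacab
  | cccba

aba->ba; bc->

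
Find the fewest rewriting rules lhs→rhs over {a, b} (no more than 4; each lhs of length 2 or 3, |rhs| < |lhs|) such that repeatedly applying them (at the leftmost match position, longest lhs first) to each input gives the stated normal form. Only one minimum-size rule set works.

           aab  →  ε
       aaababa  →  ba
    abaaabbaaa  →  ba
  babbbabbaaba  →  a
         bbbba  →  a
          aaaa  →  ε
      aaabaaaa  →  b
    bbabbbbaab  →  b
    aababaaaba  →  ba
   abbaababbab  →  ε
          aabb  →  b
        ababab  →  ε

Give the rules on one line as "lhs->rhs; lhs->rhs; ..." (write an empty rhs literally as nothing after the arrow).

  | aab => bb => ε
  | aaababa => bababa => baba => ba
  | abaaabbaaa => aaabbaaa => babbaaa => bbaaa => aaa => ba
  | babbbabbaaba => bbbabbaaba => babbaaba => bbaaba => aaba => bba => a

aa->b; ab->; bb->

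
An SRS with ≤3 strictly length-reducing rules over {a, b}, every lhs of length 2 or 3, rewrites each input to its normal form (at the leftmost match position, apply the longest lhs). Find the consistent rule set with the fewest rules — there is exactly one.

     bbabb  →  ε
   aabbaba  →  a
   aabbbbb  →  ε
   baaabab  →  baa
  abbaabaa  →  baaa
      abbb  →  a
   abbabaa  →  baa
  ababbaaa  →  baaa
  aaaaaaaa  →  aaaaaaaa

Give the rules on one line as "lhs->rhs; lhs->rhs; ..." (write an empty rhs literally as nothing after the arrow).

ab->; bb->a

  | bbabb => aabb => ab => ε
  | aabbaba => ababa => aba => a
  | aabbbbb => abbbb => bbb => ab => ε
  | baaabab => baaab => baa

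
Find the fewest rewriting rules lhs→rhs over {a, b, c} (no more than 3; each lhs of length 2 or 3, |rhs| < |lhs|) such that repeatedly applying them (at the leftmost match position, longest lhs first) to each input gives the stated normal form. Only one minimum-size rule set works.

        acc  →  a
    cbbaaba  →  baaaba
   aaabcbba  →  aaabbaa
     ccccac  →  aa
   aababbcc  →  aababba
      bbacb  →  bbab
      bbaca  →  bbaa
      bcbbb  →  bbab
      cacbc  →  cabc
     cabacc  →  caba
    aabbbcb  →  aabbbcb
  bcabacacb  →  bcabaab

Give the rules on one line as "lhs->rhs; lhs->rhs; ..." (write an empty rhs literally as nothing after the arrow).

ac->a; cbb->ba; cc->a

  | acc => ac => a
  | cbbaaba => baaaba
  | aaabcbba => aaabbaa
  | ccccac => accac => acac => aac => aa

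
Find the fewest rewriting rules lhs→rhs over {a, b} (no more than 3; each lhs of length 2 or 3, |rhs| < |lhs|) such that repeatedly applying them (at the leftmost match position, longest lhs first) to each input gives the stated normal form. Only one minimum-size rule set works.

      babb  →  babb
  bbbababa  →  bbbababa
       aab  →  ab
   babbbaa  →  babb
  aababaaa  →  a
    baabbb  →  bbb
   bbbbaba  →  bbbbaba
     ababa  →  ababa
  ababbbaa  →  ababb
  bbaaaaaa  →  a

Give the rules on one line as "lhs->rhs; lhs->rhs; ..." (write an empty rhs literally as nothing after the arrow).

aa->a; baa->

  | babb
  | bbbababa
  | aab => ab
  | babbbaa => babb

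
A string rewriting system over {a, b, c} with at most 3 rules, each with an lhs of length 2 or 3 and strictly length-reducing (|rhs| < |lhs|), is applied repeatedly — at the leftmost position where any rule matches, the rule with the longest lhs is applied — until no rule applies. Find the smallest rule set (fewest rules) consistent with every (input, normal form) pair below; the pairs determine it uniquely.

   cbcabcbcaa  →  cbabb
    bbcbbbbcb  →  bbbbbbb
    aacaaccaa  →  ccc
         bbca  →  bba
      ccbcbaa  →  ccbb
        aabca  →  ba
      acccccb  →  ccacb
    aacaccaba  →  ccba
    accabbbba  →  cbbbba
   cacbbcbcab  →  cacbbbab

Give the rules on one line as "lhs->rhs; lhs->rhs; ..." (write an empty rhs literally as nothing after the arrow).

  | cbcabcbcaa => cbabcbcaa => cbabbcaa => cbabbaa => cbabb
  | bbcbbbbcb => bbbbbbcb => bbbbbbb
  | aacaaccaa => caaccaa => cccaa => ccc
  | bbca => bba

aa->; acc->ca; bc->b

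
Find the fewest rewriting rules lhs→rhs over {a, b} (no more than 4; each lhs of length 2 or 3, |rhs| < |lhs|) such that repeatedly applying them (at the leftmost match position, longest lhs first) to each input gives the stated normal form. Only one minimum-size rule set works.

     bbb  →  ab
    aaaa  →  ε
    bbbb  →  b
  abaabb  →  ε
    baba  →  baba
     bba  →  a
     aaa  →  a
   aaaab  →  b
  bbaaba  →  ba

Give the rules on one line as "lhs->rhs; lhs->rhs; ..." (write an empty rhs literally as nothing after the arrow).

aa->; abb->b; bb->; bbb->ab

  | bbb => ab
  | aaaa => aa => ε
  | bbbb => abb => b
  | abaabb => abbb => bb => ε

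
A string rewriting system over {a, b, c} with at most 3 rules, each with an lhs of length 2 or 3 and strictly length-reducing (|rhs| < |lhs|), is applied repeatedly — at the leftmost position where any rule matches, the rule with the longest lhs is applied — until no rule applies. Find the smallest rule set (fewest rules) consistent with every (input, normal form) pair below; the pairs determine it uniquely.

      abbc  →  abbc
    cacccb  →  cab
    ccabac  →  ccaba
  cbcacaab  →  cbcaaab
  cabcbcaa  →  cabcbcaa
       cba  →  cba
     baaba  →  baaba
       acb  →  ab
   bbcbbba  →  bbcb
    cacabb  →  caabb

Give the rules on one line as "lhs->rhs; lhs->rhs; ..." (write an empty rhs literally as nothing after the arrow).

  | abbc
  | cacccb => caccb => cacb => cab
  | ccabac => ccaba
  | cbcacaab => cbcaaab

ac->a; bba->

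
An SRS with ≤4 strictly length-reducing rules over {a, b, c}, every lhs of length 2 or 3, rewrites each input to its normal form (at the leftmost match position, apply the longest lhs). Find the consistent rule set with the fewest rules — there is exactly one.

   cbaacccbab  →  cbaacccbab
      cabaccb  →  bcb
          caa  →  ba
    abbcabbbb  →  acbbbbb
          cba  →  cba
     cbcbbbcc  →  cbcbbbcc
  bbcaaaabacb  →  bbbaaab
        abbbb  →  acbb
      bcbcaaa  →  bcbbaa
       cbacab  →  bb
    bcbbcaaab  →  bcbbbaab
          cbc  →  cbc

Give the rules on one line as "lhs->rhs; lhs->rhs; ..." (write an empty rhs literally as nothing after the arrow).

abb->ac; bac->; ca->b

  | cbaacccbab
  | cabaccb => bbaccb => bcb
  | caa => ba
  | abbcabbbb => accabbbb => acbbbbb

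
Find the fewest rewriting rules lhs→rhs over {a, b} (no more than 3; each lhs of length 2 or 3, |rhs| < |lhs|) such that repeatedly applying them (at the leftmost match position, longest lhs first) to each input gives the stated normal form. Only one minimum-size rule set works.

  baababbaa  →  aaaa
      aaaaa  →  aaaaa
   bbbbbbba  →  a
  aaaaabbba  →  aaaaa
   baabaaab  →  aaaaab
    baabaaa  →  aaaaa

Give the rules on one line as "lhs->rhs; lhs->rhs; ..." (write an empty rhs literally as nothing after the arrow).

abb->; ba->a

  | baababbaa => aababbaa => aaabbaa => aaaa
  | aaaaa
  | bbbbbbba => bbbbbba => bbbbba => bbbba => bbba => bba => ba => a
  | aaaaabbba => aaaaba => aaaaa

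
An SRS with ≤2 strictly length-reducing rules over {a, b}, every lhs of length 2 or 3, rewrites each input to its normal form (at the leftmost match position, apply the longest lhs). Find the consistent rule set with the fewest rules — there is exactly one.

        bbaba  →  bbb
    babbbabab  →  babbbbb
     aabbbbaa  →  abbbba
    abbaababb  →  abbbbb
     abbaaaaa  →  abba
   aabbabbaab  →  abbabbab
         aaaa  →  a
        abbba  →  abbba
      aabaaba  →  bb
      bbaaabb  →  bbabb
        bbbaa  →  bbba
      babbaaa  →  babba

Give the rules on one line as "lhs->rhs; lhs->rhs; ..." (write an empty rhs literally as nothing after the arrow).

  | bbaba => bbb
  | babbbabab => babbbbb
  | aabbbbaa => abbbbaa => abbbba
  | abbaababb => abbababb => abbbbb

aa->a; aba->b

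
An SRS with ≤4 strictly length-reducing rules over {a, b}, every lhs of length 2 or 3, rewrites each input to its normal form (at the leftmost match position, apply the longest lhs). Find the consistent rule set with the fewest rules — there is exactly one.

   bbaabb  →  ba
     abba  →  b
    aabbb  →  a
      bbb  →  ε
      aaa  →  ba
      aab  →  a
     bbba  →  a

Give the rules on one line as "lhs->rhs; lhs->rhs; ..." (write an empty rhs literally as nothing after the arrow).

aa->b; ab->; abb->a; bb->a

  | bbaabb => aaabb => babb => ba
  | abba => aa => b
  | aabbb => bbbb => abb => a
  | bbb => ab => ε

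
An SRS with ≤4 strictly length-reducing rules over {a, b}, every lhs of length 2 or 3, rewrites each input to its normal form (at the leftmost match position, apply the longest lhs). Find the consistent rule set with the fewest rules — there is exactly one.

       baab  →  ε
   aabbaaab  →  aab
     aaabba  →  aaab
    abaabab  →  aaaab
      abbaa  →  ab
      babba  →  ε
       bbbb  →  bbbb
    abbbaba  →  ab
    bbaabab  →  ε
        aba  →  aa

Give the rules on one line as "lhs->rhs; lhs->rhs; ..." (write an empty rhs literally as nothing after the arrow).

aba->aa; ba->; baa->ba; bab->

  | baab => bab => ε
  | aabbaaab => aabbaab => aabbab => aab
  | aaabba => aaab
  | abaabab => aaabab => aaaab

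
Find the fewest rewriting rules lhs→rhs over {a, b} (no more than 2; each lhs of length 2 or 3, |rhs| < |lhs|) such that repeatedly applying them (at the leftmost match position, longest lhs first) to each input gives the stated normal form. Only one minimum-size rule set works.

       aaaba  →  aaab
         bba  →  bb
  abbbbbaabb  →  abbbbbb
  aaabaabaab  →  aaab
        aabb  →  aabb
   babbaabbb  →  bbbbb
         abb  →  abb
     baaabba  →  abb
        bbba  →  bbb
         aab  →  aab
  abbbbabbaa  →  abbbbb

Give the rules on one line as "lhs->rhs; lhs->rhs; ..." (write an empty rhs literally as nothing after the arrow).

ba->b; baa->

  | aaaba => aaab
  | bba => bb
  | abbbbbaabb => abbbbbb
  | aaabaabaab => aaabaab => aaab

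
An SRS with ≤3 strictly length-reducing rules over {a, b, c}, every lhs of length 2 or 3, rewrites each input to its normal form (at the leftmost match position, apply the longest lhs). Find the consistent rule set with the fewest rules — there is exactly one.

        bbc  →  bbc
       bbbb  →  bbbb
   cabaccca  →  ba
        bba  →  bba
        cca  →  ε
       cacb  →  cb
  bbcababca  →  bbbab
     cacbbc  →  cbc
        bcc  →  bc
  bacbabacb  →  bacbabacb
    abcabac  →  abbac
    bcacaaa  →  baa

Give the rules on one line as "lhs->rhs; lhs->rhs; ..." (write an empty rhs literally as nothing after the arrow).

  | bbc
  | bbbb
  | cabaccca => baccca => bacca => baca => ba
  | bba

ca->; cbb->cb; cc->c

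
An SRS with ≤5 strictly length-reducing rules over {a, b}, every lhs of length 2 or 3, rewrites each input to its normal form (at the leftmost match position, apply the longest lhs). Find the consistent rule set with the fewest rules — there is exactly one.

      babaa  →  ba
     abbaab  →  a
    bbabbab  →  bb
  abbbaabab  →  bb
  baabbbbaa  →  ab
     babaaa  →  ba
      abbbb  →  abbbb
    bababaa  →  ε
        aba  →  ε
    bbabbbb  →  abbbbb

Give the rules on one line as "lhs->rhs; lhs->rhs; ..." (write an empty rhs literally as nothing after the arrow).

  | babaa => ba
  | abbaab => aabab => aab => a
  | bbabbab => abbbab => ababb => bb
  | abbbaabab => abababab => babab => bb

aa->a; aab->a; aba->; bba->ab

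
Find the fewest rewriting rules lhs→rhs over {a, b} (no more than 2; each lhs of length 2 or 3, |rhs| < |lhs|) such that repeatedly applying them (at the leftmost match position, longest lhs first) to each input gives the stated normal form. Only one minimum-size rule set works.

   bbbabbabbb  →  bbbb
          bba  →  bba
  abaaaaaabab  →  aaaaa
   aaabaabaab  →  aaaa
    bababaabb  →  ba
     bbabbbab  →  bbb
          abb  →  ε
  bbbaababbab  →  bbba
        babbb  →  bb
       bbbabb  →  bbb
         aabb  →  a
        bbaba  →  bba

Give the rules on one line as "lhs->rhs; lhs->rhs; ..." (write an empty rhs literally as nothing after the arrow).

  | bbbabbabbb => bbbabbb => bbbb
  | bba
  | abaaaaaabab => aaaaaabab => aaaaaab => aaaaa
  | aaabaabaab => aaaabaab => aaaaab => aaaa

ab->; abb->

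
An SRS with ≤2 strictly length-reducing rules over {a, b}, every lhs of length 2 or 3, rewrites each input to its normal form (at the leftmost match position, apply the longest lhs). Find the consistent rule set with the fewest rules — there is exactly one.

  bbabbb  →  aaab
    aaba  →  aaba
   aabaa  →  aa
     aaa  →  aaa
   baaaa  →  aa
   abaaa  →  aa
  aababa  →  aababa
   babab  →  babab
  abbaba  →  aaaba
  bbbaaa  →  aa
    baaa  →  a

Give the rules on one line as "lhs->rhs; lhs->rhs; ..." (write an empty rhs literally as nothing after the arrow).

  | bbabbb => aabbb => aaab
  | aaba
  | aabaa => aa
  | aaa

baa->; bb->a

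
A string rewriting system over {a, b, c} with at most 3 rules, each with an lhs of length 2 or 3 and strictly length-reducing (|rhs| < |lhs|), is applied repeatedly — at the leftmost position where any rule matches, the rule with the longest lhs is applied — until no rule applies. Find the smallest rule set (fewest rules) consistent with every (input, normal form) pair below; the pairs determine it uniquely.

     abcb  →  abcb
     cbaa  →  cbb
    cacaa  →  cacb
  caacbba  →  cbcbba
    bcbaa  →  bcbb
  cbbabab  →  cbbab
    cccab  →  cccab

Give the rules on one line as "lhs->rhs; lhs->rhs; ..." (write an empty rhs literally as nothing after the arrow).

aa->b; aba->a

  | abcb
  | cbaa => cbb
  | cacaa => cacb
  | caacbba => cbcbba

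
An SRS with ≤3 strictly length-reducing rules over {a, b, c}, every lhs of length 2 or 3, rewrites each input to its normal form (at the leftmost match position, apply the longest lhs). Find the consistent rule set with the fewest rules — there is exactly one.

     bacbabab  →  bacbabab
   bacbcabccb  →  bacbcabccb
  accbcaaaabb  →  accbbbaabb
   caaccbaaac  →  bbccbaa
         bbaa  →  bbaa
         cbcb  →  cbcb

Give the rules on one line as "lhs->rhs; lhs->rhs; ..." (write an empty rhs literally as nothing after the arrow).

  | bacbabab
  | bacbcabccb
  | accbcaaaabb => accbbbaabb
  | caaccbaaac => bbccbaaac => bbccbaa

aac->a; caa->bb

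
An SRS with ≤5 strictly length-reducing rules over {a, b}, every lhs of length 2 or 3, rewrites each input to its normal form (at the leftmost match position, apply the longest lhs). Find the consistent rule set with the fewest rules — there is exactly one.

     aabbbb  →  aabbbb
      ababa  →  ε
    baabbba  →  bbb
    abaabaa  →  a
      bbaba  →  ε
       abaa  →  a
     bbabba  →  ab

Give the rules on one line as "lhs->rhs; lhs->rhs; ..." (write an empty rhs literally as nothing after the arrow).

aba->; ba->; baa->b; bab->ab

  | aabbbb
  | ababa => ba => ε
  | baabbba => bbbba => bbb
  | abaabaa => abaa => a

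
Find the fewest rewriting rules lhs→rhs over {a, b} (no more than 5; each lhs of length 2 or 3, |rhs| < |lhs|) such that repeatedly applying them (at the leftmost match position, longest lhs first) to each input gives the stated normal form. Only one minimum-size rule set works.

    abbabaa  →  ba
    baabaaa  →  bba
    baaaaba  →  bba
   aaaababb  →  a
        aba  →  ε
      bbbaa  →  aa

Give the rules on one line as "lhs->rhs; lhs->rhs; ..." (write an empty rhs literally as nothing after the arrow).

  | abbabaa => babaa => ba
  | baabaaa => bbaaa => bba
  | baaaaba => baaba => bba
  | aaaababb => aaabb => aab => a

ab->; aba->; baa->b; bbb->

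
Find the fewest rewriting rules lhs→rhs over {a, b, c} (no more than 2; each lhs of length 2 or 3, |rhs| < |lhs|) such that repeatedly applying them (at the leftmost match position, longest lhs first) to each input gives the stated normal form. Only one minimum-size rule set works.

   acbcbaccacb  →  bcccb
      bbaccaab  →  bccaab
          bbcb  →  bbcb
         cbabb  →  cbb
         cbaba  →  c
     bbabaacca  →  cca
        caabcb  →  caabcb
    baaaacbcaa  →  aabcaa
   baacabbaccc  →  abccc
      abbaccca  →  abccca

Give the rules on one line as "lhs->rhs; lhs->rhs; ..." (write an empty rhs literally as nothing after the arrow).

  | acbcbaccacb => bcbaccacb => bcccacb => bcccb
  | bbaccaab => bccaab
  | bbcb
  | cbabb => cbb

ac->; ba->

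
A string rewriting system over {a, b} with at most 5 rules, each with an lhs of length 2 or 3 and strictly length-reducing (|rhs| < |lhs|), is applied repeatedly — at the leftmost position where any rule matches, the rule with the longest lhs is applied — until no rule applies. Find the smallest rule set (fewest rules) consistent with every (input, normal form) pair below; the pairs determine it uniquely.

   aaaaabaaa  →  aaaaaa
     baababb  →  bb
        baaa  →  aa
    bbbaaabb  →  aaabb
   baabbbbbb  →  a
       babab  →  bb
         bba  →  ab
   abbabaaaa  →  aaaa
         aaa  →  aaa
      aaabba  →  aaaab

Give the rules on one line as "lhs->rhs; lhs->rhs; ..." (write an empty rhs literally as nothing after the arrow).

  | aaaaabaaa => aaaaaa
  | baababb => ababb => bb
  | baaa => aa
  | bbbaaabb => aaabb

aba->; baa->a; bba->ab; bbb->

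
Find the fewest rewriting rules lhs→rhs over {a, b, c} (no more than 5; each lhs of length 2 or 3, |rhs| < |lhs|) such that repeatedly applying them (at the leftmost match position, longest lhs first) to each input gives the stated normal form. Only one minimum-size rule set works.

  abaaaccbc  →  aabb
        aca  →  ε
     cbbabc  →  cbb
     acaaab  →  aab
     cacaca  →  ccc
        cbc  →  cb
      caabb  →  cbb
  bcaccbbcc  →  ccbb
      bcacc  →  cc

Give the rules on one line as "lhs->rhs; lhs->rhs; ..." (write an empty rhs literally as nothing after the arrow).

ac->b; ba->; bc->b; ca->c

  | abaaaccbc => aaaccbc => aabcbc => aabbc => aabb
  | aca => ba => ε
  | cbbabc => cbbc => cbb
  | acaaab => baaab => aab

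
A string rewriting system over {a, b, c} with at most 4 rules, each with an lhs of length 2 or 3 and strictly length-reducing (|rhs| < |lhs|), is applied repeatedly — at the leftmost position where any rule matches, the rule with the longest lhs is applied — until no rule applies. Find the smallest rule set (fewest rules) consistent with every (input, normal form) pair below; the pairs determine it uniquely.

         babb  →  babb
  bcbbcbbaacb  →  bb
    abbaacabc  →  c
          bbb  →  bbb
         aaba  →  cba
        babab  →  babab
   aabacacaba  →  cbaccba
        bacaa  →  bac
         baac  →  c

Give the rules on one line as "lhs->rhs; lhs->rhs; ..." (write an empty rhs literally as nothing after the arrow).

  | babb
  | bcbbcbbaacb => bbcbbaacb => bbbaacb => bbbccb => bbcb => bb
  | abbaacabc => abbccabc => abcabc => aabc => cbc => c
  | bbb

aa->c; bc->; ca->c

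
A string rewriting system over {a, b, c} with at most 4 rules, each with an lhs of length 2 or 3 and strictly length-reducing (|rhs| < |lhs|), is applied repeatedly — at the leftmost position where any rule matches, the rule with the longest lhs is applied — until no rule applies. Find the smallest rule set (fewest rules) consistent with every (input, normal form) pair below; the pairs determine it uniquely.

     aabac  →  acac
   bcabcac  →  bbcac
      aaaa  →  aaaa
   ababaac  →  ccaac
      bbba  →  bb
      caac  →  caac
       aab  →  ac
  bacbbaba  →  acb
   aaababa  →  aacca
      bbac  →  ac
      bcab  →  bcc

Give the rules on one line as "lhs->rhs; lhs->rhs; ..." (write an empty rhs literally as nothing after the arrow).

ab->c; ba->; bac->ac; ccc->bc

  | aabac => acac
  | bcabcac => bcccac => bbcac
  | aaaa
  | ababaac => cabaac => ccaac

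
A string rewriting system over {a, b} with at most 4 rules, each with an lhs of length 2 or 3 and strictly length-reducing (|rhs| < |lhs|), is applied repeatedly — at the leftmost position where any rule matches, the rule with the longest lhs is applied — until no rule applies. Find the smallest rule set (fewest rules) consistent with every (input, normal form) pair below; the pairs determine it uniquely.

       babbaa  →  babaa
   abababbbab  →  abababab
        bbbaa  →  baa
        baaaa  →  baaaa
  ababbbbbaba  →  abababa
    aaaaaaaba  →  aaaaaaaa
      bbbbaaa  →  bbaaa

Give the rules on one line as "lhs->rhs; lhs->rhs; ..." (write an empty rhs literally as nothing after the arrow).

  | babbaa => babaa
  | abababbbab => abababbab => abababab
  | bbbaa => baa
  | baaaa

aab->aa; abb->ab; bbb->b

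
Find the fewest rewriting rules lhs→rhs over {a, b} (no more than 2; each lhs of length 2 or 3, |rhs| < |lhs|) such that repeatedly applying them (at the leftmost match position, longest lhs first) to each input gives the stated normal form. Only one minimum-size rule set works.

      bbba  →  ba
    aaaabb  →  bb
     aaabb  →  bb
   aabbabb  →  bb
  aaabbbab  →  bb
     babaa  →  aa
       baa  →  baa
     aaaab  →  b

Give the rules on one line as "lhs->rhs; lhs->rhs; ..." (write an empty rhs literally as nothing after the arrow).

  | bbba => ba
  | aaaabb => aaabb => aabb => abb => bb
  | aaabb => aabb => abb => bb
  | aabbabb => abbabb => bbabb => abb => bb

ab->b; bba->a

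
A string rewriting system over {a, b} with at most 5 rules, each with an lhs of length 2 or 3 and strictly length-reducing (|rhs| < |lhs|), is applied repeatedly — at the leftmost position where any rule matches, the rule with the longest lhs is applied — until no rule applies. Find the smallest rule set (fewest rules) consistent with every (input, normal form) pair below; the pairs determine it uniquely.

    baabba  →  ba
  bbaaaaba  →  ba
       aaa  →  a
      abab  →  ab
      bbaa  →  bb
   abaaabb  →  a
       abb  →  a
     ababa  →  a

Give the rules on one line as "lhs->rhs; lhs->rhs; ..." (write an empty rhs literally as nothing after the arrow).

aa->; aba->a; abb->a; bbb->b

  | baabba => bbba => ba
  | bbaaaaba => bbaaba => bbba => ba
  | aaa => a
  | abab => ab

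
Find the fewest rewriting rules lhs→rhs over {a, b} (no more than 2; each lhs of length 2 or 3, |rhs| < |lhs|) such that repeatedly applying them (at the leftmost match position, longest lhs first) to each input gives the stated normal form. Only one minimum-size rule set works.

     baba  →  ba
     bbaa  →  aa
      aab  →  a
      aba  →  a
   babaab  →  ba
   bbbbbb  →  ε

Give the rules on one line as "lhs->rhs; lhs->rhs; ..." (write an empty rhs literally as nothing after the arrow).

  | baba => ba
  | bbaa => aa
  | aab => a
  | aba => a

ab->; bb->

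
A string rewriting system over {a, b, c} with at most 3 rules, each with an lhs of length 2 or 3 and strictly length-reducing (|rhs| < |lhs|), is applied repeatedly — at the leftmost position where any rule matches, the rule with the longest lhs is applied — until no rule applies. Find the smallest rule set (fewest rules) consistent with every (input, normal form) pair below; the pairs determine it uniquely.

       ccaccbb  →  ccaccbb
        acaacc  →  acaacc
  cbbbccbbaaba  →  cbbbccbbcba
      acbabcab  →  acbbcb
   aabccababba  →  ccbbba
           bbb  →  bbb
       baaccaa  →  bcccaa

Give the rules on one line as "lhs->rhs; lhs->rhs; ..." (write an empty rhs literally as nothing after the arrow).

  | ccaccbb
  | acaacc
  | cbbbccbbaaba => cbbbccbbcba
  | acbabcab => acbbcab => acbbcb

aab->; ab->b; baa->bc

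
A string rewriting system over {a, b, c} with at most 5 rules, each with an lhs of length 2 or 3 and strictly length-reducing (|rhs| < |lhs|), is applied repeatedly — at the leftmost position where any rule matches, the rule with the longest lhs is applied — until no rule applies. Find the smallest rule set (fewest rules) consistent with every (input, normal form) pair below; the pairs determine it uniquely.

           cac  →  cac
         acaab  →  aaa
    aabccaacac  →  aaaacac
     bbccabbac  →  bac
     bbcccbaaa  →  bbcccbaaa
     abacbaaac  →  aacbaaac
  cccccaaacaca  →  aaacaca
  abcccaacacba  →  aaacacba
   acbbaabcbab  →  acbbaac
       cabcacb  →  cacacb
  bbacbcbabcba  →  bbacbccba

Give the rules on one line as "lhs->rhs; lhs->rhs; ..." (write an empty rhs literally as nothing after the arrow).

ab->a; bab->; bca->; caa->aa

  | cac
  | acaab => aaab => aaa
  | aabccaacac => aaccaacac => aacaacac => aaaacac
  | bbccabbac => bbccabac => bbccaac => bbcaac => bac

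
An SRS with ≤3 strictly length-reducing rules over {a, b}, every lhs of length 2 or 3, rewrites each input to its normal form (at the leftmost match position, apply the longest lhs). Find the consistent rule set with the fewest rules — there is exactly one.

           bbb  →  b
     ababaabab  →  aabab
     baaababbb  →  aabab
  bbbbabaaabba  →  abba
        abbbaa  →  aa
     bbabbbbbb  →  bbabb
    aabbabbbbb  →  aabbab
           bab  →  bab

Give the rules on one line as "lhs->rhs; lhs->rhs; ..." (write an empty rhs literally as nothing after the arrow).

  | bbb => b
  | ababaabab => abaabab => aabab
  | baaababbb => aababbb => aabab
  | bbbbabaaabba => bbabaaabba => bbaaabba => baabba => abba

baa->a; bbb->b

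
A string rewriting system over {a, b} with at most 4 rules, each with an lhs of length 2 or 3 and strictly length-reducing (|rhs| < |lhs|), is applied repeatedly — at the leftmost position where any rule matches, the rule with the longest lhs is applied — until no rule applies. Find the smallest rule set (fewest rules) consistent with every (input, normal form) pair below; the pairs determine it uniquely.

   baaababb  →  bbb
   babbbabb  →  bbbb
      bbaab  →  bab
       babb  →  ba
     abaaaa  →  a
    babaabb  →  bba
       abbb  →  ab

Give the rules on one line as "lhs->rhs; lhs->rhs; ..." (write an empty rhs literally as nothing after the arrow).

  | baaababb => aababb => ababb => bbb
  | babbbabb => bababb => bbbb
  | bbaab => bab
  | babb => ba

aa->a; aba->b; abb->a; baa->a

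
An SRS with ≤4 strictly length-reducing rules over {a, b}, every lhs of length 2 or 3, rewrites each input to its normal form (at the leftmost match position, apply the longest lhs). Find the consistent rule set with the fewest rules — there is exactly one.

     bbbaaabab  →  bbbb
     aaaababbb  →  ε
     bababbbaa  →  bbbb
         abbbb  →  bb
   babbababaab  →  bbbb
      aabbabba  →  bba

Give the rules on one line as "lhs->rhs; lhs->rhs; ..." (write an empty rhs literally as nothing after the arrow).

aab->; abb->; baa->bb; bab->b

  | bbbaaabab => bbbbabab => bbbbab => bbbb
  | aaaababbb => aaabbb => abb => ε
  | bababbbaa => babbbaa => bbbaa => bbbb
  | abbbb => bb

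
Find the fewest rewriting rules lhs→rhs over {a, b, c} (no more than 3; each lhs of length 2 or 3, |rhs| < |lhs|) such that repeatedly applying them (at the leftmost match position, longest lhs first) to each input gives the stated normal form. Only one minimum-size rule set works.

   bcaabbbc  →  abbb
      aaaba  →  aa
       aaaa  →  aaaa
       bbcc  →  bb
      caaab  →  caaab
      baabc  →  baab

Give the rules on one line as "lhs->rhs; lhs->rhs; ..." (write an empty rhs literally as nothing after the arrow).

aba->; bc->b; bca->

  | bcaabbbc => abbbc => abbb
  | aaaba => aa
  | aaaa
  | bbcc => bbc => bb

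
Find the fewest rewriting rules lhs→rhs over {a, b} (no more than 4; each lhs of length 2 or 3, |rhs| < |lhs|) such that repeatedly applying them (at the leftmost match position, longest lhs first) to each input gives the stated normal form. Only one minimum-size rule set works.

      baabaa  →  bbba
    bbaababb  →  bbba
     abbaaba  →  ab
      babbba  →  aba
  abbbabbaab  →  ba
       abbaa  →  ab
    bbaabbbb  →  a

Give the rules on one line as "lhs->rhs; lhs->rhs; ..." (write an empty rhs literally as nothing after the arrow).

aa->b; aab->ba; abb->ab; bab->a

  | baabaa => bbaaa => bbba
  | bbaababb => bbbaabb => bbbbab => bbba
  | abbaaba => abaaba => abbaa => abaa => abb => ab
  | babbba => abba => aba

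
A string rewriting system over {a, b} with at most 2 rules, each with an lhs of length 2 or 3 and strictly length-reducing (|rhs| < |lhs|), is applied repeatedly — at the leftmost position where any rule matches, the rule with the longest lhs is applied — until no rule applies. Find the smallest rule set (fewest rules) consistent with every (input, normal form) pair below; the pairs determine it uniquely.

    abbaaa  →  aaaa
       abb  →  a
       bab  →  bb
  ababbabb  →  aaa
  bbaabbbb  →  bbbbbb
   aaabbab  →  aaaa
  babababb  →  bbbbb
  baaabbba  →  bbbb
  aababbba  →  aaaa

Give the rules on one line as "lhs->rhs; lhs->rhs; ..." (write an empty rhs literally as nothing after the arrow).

ab->a; ba->b

  | abbaaa => abaaa => aaaa
  | abb => ab => a
  | bab => bb
  | ababbabb => aabbabb => aababb => aaabb => aaab => aaa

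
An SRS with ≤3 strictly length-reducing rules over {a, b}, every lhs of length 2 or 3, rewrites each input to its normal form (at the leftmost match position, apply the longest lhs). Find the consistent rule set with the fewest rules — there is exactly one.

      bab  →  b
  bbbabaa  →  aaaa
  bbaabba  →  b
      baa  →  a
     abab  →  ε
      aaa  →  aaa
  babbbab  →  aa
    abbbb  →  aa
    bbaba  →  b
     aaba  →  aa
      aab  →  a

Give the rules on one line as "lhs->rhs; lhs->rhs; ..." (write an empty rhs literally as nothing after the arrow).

  | bab => b
  | bbbabaa => aaabaa => aaaa
  | bbaabba => babba => bba => b
  | baa => a

ab->; ba->; bbb->aa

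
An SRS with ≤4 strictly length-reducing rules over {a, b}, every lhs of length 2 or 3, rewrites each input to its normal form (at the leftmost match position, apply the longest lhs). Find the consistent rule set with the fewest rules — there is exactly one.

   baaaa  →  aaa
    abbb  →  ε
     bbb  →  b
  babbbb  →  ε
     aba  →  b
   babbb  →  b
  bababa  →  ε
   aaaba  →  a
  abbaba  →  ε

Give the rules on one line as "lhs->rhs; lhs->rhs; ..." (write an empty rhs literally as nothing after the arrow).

ab->; aba->b; ba->; bb->

  | baaaa => aaa
  | abbb => bb => ε
  | bbb => b
  | babbbb => bbbb => bb => ε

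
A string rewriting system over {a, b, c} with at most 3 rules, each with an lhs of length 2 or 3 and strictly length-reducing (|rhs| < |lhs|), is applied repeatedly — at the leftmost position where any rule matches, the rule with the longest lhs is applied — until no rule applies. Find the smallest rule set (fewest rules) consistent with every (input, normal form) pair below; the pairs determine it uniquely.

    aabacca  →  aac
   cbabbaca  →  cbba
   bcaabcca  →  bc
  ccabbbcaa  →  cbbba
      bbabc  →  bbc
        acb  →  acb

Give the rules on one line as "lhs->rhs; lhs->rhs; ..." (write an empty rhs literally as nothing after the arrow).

  | aabacca => aacca => aac
  | cbabbaca => cbbaca => cbba
  | bcaabcca => babcca => bcca => bc
  | ccabbbcaa => cbbbcaa => cbbba

ab->; ca->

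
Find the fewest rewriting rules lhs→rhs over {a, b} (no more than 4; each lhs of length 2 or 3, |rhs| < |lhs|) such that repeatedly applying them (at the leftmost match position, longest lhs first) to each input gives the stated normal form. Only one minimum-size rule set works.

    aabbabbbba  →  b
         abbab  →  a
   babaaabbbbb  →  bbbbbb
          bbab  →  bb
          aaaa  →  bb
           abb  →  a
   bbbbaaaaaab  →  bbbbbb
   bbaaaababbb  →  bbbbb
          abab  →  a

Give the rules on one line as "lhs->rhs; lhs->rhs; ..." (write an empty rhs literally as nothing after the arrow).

aa->b; aab->ab; ab->a; bab->b

  | aabbabbbba => abbabbbba => ababbbba => aabbbba => abbbba => abbba => abba => aba => aa => b
  | abbab => abab => aab => ab => a
  | babaaabbbbb => baaabbbbb => bbabbbbb => bbbbbb
  | bbab => bb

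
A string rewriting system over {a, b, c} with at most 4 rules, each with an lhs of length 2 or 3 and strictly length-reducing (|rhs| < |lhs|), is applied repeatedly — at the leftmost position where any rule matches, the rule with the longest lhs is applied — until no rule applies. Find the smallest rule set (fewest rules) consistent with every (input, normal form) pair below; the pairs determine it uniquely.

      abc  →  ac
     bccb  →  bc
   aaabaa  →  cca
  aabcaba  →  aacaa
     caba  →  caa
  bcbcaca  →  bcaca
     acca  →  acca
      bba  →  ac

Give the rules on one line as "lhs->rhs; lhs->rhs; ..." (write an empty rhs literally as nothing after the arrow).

aaa->ca; ab->a; bba->ac; cb->

  | abc => ac
  | bccb => bc
  | aaabaa => cabaa => caaa => cca
  | aabcaba => aacaba => aacaa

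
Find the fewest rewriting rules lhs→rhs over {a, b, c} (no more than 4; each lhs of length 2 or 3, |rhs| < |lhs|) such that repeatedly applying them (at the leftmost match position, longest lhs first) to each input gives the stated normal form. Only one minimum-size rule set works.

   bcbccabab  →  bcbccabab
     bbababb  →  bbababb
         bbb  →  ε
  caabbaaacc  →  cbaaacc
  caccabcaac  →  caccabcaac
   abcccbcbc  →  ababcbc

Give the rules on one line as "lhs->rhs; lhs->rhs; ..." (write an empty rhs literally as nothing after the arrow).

aab->; bbb->; ccc->a

  | bcbccabab
  | bbababb
  | bbb => ε
  | caabbaaacc => cbaaacc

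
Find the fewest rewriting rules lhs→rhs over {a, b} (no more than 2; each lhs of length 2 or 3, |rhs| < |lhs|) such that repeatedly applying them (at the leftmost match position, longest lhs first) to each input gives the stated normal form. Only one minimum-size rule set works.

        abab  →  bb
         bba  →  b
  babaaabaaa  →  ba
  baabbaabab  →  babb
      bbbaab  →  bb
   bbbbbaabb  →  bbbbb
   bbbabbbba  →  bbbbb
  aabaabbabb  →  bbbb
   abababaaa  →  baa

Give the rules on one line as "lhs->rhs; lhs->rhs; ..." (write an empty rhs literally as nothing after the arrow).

  | abab => bb
  | bba => b
  | babaaabaaa => bbaabaaa => babaaa => bbaa => ba
  | baabbaabab => baababab => babbab => babb

aba->b; bba->b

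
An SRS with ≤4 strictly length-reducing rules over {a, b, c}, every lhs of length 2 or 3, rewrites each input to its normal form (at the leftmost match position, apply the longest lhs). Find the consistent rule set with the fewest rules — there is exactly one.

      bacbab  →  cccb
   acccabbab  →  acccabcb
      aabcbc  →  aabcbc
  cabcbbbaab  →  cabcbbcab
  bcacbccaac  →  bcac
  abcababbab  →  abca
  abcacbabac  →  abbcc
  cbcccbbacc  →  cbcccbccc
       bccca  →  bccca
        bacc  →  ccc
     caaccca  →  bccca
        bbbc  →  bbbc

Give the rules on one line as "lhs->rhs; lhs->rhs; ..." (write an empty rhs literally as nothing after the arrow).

acb->a; ba->c; caa->b

  | bacbab => ccbab => cccb
  | acccabbab => acccabcb
  | aabcbc
  | cabcbbbaab => cabcbbcab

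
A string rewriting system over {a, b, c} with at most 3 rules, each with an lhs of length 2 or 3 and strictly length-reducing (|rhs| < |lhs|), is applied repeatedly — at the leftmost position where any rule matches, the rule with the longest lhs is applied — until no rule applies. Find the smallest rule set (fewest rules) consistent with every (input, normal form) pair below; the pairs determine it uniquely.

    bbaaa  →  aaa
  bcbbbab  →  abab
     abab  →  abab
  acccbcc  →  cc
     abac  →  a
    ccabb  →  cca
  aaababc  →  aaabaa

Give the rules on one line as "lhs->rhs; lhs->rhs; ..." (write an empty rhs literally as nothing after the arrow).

  | bbaaa => aaa
  | bcbbbab => abbbab => abab
  | abab
  | acccbcc => bccbcc => acbcc => bbcc => cc

ac->b; bb->; bc->a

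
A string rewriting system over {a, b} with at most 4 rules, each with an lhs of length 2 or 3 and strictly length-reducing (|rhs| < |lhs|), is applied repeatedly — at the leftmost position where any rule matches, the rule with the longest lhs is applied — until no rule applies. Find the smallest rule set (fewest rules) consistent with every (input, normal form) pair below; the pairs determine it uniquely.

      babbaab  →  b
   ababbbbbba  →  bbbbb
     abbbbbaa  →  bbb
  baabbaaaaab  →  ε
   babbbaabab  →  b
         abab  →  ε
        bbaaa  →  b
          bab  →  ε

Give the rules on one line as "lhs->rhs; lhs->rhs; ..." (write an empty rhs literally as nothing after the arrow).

  | babbaab => baab => b
  | ababbbbbba => abbbbbba => bbbbba => bbbbb
  | abbbbbaa => bbbbaa => bbb
  | baabbaaaaab => bbaaaaab => baaab => ab => ε

ab->; ba->b; baa->; bab->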